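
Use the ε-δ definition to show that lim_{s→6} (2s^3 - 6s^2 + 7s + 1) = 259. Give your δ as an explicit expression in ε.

Suppose ε > 0. We want δ > 0 such that 0 < |s − 6| < δ implies |(2s^3 - 6s^2 + 7s + 1) − 259| < ε.
(2s^3 - 6s^2 + 7s + 1) − 259 = 2s^3 - 6s^2 + 7s - 258 = (s − 6)(2s^2 + 6s + 43).
So |(2s^3 - 6s^2 + 7s + 1) − 259| = |s − 6|·|2s^2 + 6s + 43|.
Assume first that |s − 6| < 1, so |s| < 7. Then |2s^2 + 6s + 43| ≤ 2·7^2 + 6·7 + 43 = 183.
Hence |(2s^3 - 6s^2 + 7s + 1) − 259| ≤ 183|s − 6| < ε provided |s − 6| < ε/183.
Take δ = min(1, ε/183). Then 0 < |s − 6| < δ gives both |s − 6| < 1 and |s − 6| < ε/183, so |(2s^3 - 6s^2 + 7s + 1) − 259| < ε.

δ = min(1, ε/183)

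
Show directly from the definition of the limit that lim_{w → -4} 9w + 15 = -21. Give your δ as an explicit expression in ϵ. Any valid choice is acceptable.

Let ϵ > 0 be given. We need δ > 0 so that 0 < |w + 4| < δ implies |(9w + 15) + 21| < ϵ.
Since (9w + 15) + 21 = 9(w + 4), we have |(9w + 15) + 21| = 9|w + 4|.
Thus it suffices that |w + 4| < ϵ/9.
Choosing δ = ϵ/9 gives |(9w + 15) + 21| = 9|w + 4| < ϵ whenever |w + 4| < δ.

δ = ϵ/9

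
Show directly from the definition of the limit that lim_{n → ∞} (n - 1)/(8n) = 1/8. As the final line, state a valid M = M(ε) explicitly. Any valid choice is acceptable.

M = (1/8)/ε

Fix ε > 0. For n ≥ 1, |(n - 1)/(8n) − (1/8)| = |-8|/(8(8n)) = 8/(8(8n)).
Since 8n ≥ 8n for n ≥ 1, this is ≤ 8/(8·8n) = (1/8)/n.
So |(n - 1)/(8n) − (1/8)| < ε whenever n > (1/8)/ε.
Take M = (1/8)/ε. If n > M then |(n - 1)/(8n) − (1/8)| ≤ (1/8)/n < ε.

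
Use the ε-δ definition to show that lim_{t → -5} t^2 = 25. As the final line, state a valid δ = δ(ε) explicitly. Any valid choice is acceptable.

δ = min(1, ε/11)

Fix ε > 0. We seek δ > 0 with 0 < |t + 5| < δ ⇒ |t^2 − 25| < ε.
Factor: t^2 − 25 = (t + 5)(t - 5), so |t^2 − 25| = |t + 5|·|t - 5|.
Impose δ ≤ 1 so that |t| < 6; then |t - 5| ≤ 11.
Hence |t^2 − 25| ≤ 11|t + 5|, which is < ε once |t + 5| < ε/11.
Take δ = min(1, ε/11). If 0 < |t + 5| < δ then both bounds hold and |t^2 − 25| ≤ 11|t + 5| < 11·(ε/11) = ε.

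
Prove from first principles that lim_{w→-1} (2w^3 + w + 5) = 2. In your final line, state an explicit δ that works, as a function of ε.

δ = min(1, ε/15)

Let ε > 0. We want δ > 0 such that 0 < |w + 1| < δ implies |(2w^3 + w + 5) − 2| < ε.
(2w^3 + w + 5) − 2 = 2w^3 + w + 3 = (w + 1)(2w^2 - 2w + 3).
So |(2w^3 + w + 5) − 2| = |w + 1|·|2w^2 - 2w + 3|.
Assume first that |w + 1| < 1, so |w| < 2. Then |2w^2 - 2w + 3| ≤ 2·2^2 + 2·2 + 3 = 15.
Hence |(2w^3 + w + 5) − 2| ≤ 15|w + 1| < ε provided |w + 1| < ε/15.
Choosing δ = min(1, ε/15) ensures both conditions, hence |(2w^3 + w + 5) − 2| < ε.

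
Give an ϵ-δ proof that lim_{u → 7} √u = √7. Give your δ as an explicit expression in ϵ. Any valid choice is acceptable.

δ = min(7, √7·ϵ)

Suppose ϵ > 0. We want δ > 0 such that 0 < |u − 7| < δ implies |√u − √7| < ϵ.
Rationalise: √u − √7 = (u − 7)/(√u + √7), so |√u − √7| = |u − 7|/(√u + √7).
Restrict δ ≤ 7 so that |u − 7| < 7 forces u > 0, and then √u + √7 > √7.
Hence |√u − √7| < |u − 7|/√7, which is < ϵ once |u − 7| < √7·ϵ.
Take δ = min(7, √7·ϵ). If 0 < |u − 7| < δ then u > 0 and |√u − √7| < |u − 7|/√7 < ϵ.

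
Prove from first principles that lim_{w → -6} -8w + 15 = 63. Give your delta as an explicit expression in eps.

Let eps > 0. We need delta > 0 so that 0 < |w + 6| < delta implies |(-8w + 15) − 63| < eps.
|(-8w + 15) − 63| = |-8w - 48| = 8|w + 6|.
Thus it suffices that |w + 6| < eps/8.
Choosing delta = eps/8 gives |(-8w + 15) − 63| = 8|w + 6| < eps whenever |w + 6| < delta.

delta = eps/8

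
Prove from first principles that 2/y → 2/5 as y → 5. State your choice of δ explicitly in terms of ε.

δ = min(5/2, (25/4)ε)

Let ε > 0 be given. We seek δ > 0 such that 0 < |y − 5| < δ implies |2/y − (2/5)| < ε.
|2/y − (2/5)| = 2·|5 − y|/(5·|y|) = 2|y − 5|/(5|y|).
Require δ ≤ 5/2 so that |y| > 5 − 5/2 = 5/2, hence 5|y| > 25/2.
Then |2/y − (2/5)| < 2|y − 5|/(25/2), which is < ε when |y − 5| < (25/4)ε.
Take δ = min(5/2, (25/4)ε). Then 0 < |y − 5| < δ gives both |y − 5| < 5/2 and |y − 5| < (25/4)ε, so |2/y − (2/5)| < ε.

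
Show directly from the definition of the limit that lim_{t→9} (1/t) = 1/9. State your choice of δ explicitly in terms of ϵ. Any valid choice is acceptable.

δ = min(9/2, (81/2)ϵ)

Fix ϵ > 0. We seek δ > 0 such that 0 < |t − 9| < δ implies |1/t − (1/9)| < ϵ.
|1/t − (1/9)| = |9 − t|/(9·|t|) = |t − 9|/(9|t|).
Restrict δ ≤ 9/2. Then |t − 9| < 9/2 gives |t| > 9/2, so 9|t| > 81/2.
Then |1/t − (1/9)| < |t − 9|/(81/2), which is < ϵ when |t − 9| < (81/2)ϵ.
Take δ = min(9/2, (81/2)ϵ). Then 0 < |t − 9| < δ gives both |t − 9| < 9/2 and |t − 9| < (81/2)ϵ, so |1/t − (1/9)| < ϵ.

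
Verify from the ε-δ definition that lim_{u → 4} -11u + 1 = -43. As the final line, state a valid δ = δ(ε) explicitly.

δ = ε/11

Fix ε > 0. We need δ > 0 so that 0 < |u − 4| < δ implies |(-11u + 1) + 43| < ε.
Since (-11u + 1) + 43 = -11(u − 4), we have |(-11u + 1) + 43| = 11|u − 4|.
Thus it suffices that |u − 4| < ε/11.
Take δ = ε/11. If 0 < |u − 4| < δ then |(-11u + 1) + 43| = 11|u − 4| < 11·(ε/11) = ε.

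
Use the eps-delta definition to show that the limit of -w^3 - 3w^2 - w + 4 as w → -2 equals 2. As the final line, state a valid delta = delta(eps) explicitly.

delta = min(1, eps/13)

Let eps > 0. We want delta > 0 such that 0 < |w + 2| < delta implies |(-w^3 - 3w^2 - w + 4) − 2| < eps.
(-w^3 - 3w^2 - w + 4) − 2 = -w^3 - 3w^2 - w + 2 = (w + 2)(-w^2 - w + 1).
So |(-w^3 - 3w^2 - w + 4) − 2| = |w + 2|·|-w^2 - w + 1|.
Assume first that |w + 2| < 1, so |w| < 3. Then |-w^2 - w + 1| ≤ 3^2 + 3 + 1 = 13.
Hence |(-w^3 - 3w^2 - w + 4) − 2| ≤ 13|w + 2| < eps provided |w + 2| < eps/13.
Choosing delta = min(1, eps/13) ensures both conditions, hence |(-w^3 - 3w^2 - w + 4) − 2| < eps.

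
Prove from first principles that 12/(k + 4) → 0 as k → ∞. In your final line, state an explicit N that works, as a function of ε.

Let ε > 0. For k ≥ 1, |12/(k + 4) − 0| = 12/(k + 4) ≤ 12/k.
We need 12/k < ε, i.e. k > 12/ε.
Take N = 12/ε. If k > N then |12/(k + 4)| ≤ 12/k < ε.

N = 12/ε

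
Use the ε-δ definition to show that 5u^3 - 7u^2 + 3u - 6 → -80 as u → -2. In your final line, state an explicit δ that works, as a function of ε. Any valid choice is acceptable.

Let ε > 0. We want δ > 0 such that 0 < |u + 2| < δ implies |(5u^3 - 7u^2 + 3u - 6) + 80| < ε.
(5u^3 - 7u^2 + 3u - 6) + 80 = 5u^3 - 7u^2 + 3u + 74 = (u + 2)(5u^2 - 17u + 37).
So |(5u^3 - 7u^2 + 3u - 6) + 80| = |u + 2|·|5u^2 - 17u + 37|.
Require δ ≤ 1. Then |u + 2| < 1 gives |u| < 3, and by the triangle inequality |5u^2 - 17u + 37| ≤ 5·3^2 + 17·3 + 37 = 133.
Hence |(5u^3 - 7u^2 + 3u - 6) + 80| ≤ 133|u + 2| < ε provided |u + 2| < ε/133.
Choosing δ = min(1, ε/133) ensures both conditions, hence |(5u^3 - 7u^2 + 3u - 6) + 80| < ε.

δ = min(1, ε/133)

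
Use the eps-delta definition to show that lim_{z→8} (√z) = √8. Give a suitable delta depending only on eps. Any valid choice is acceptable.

Let eps > 0 be given. We want delta > 0 such that 0 < |z − 8| < delta implies |√z − √8| < eps.
Multiplying by the conjugate, |√z − √8| = |z − 8|/(√z + √8).
Restrict delta ≤ 8 so that |z − 8| < 8 forces z > 0, and then √z + √8 > √8.
Hence |√z − √8| < |z − 8|/√8, which is < eps once |z − 8| < √8·eps.
Take delta = min(8, √8·eps). If 0 < |z − 8| < delta then z > 0 and |√z − √8| < |z − 8|/√8 < eps.

delta = min(8, √8·eps)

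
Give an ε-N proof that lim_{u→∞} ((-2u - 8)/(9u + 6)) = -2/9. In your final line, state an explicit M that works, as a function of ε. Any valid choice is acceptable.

M = (20/27)/ε

Fix ε > 0. We seek M > 0 such that u > M implies |(-2u - 8)/(9u + 6) + 2/9| < ε.
(-2u - 8)/(9u + 6) + 2/9 = (9(-2u - 8) − (-2)(9u + 6)) / (9(9u + 6)) = -60/(9(9u + 6)).
For u > 0 we have 9u + 6 > 9u, so |(-2u - 8)/(9u + 6) + 2/9| = 60/(9(9u + 6)) < 60/(9·9u) = (20/27)/u.
Thus |(-2u - 8)/(9u + 6) + 2/9| < ε whenever u > (20/27)/ε.
Take M = (20/27)/ε. If u > M then |(-2u - 8)/(9u + 6) + 2/9| < (20/27)/u < ε.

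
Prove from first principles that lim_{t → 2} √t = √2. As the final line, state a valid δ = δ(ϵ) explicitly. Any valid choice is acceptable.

Let ϵ > 0. We want δ > 0 such that 0 < |t − 2| < δ implies |√t − √2| < ϵ.
Rationalise: √t − √2 = (t − 2)/(√t + √2), so |√t − √2| = |t − 2|/(√t + √2).
Restrict δ ≤ 2 so that |t − 2| < 2 forces t > 0, and then √t + √2 > √2.
Hence |√t − √2| < |t − 2|/√2, which is < ϵ once |t − 2| < √2·ϵ.
Take δ = min(2, √2·ϵ). If 0 < |t − 2| < δ then t > 0 and |√t − √2| < |t − 2|/√2 < ϵ.

δ = min(2, √2·ϵ)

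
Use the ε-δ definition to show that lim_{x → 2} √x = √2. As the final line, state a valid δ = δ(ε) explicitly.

Let ε > 0 be given. We want δ > 0 such that 0 < |x − 2| < δ implies |√x − √2| < ε.
Multiplying by the conjugate, |√x − √2| = |x − 2|/(√x + √2).
Restrict δ ≤ 2 so that |x − 2| < 2 forces x > 0, and then √x + √2 > √2.
Hence |√x − √2| < |x − 2|/√2, which is < ε once |x − 2| < √2·ε.
Take δ = min(2, √2·ε). If 0 < |x − 2| < δ then x > 0 and |√x − √2| < |x − 2|/√2 < ε.

δ = min(2, √2·ε)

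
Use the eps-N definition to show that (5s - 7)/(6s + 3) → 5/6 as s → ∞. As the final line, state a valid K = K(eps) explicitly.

K = (19/12)/eps

Fix eps > 0. We seek K > 0 such that s > K implies |(5s - 7)/(6s + 3) − (5/6)| < eps.
(5s - 7)/(6s + 3) − (5/6) = (6(5s - 7) − 5(6s + 3)) / (6(6s + 3)) = -57/(6(6s + 3)).
For s > 0 we have 6s + 3 > 6s, so |(5s - 7)/(6s + 3) − (5/6)| = 57/(6(6s + 3)) < 57/(6·6s) = (19/12)/s.
Thus |(5s - 7)/(6s + 3) − (5/6)| < eps whenever s > (19/12)/eps.
Take K = (19/12)/eps. If s > K then |(5s - 7)/(6s + 3) − (5/6)| < (19/12)/s < eps.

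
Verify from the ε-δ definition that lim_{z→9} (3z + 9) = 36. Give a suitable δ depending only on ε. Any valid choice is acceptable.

Suppose ε > 0. We need δ > 0 so that 0 < |z − 9| < δ implies |(3z + 9) − 36| < ε.
|(3z + 9) − 36| = |3z - 27| = 3|z − 9|.
So 3|z − 9| < ε exactly when |z − 9| < ε/3.
Take δ = ε/3. If 0 < |z − 9| < δ then |(3z + 9) − 36| = 3|z − 9| < 3·(ε/3) = ε.

δ = ε/3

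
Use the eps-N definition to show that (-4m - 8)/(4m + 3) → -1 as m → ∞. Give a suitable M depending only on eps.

Suppose eps > 0. For m ≥ 1, |(-4m - 8)/(4m + 3) + 1| = |-20|/(4(4m + 3)) = 20/(4(4m + 3)).
Since 4m + 3 ≥ 4m for m ≥ 1, this is ≤ 20/(4·4m) = (5/4)/m.
So |(-4m - 8)/(4m + 3) + 1| < eps whenever m > (5/4)/eps.
Take M = (5/4)/eps. If m > M then |(-4m - 8)/(4m + 3) + 1| ≤ (5/4)/m < eps.

M = (5/4)/eps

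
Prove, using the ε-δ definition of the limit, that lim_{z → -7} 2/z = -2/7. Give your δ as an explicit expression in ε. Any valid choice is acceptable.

Let ε > 0. We seek δ > 0 such that 0 < |z + 7| < δ implies |2/z + 2/7| < ε.
|2/z + 2/7| = 2·|-7 − z|/(7·|z|) = 2|z + 7|/(7|z|).
Restrict δ ≤ 7/2. Then |z + 7| < 7/2 gives |z| > 7/2, so 7|z| > 49/2.
Then |2/z + 2/7| < 2|z + 7|/(49/2), which is < ε when |z + 7| < (49/4)ε.
Take δ = min(7/2, (49/4)ε). Then 0 < |z + 7| < δ gives both |z + 7| < 7/2 and |z + 7| < (49/4)ε, so |2/z + 2/7| < ε.

δ = min(7/2, (49/4)ε)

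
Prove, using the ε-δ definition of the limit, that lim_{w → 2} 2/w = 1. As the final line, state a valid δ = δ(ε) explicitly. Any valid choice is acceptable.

Let ε > 0. We seek δ > 0 such that 0 < |w − 2| < δ implies |2/w − 1| < ε.
|2/w − 1| = 2·|2 − w|/(2·|w|) = 2|w − 2|/(2|w|).
Require δ ≤ 1 so that |w| > 2 − 1 = 1, hence 2|w| > 2.
Then |2/w − 1| < 2|w − 2|/2, which is < ε when |w − 2| < ε.
Take δ = min(1, ε). Then 0 < |w − 2| < δ gives both |w − 2| < 1 and |w − 2| < ε, so |2/w − 1| < ε.

δ = min(1, ε)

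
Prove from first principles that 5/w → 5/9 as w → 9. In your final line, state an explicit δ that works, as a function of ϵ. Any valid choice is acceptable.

Let ϵ > 0. We seek δ > 0 such that 0 < |w − 9| < δ implies |5/w − (5/9)| < ϵ.
|5/w − (5/9)| = 5·|9 − w|/(9·|w|) = 5|w − 9|/(9|w|).
Restrict δ ≤ 9/2. Then |w − 9| < 9/2 gives |w| > 9/2, so 9|w| > 81/2.
Then |5/w − (5/9)| < 5|w − 9|/(81/2), which is < ϵ when |w − 9| < (81/10)ϵ.
Take δ = min(9/2, (81/10)ϵ). Then 0 < |w − 9| < δ gives both |w − 9| < 9/2 and |w − 9| < (81/10)ϵ, so |5/w − (5/9)| < ϵ.

δ = min(9/2, (81/10)ϵ)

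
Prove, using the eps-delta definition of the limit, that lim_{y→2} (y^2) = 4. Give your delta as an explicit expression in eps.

delta = min(1, eps/5)

Let eps > 0. We seek delta > 0 with 0 < |y − 2| < delta ⇒ |y^2 − 4| < eps.
Factor: y^2 − 4 = (y − 2)(y + 2), so |y^2 − 4| = |y − 2|·|y + 2|.
Restrict delta ≤ 1. Then |y − 2| < 1 gives |y| < 3, so by the triangle inequality |y + 2| ≤ 3 + 2 = 5.
Hence |y^2 − 4| ≤ 5|y − 2|, which is < eps once |y − 2| < eps/5.
Take delta = min(1, eps/5). If 0 < |y − 2| < delta then both bounds hold and |y^2 − 4| ≤ 5|y − 2| < 5·(eps/5) = eps.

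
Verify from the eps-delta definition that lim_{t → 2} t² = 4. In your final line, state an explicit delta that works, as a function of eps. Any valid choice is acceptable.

delta = min(1, eps/5)

Let eps > 0. We seek delta > 0 with 0 < |t − 2| < delta ⇒ |t² − 4| < eps.
Factor: t² − 4 = (t − 2)(t + 2), so |t² − 4| = |t − 2|·|t + 2|.
Restrict delta ≤ 1. Then |t − 2| < 1 gives |t| < 3, so by the triangle inequality |t + 2| ≤ 3 + 2 = 5.
Hence |t² − 4| ≤ 5|t − 2|, which is < eps once |t − 2| < eps/5.
Take delta = min(1, eps/5). If 0 < |t − 2| < delta then both bounds hold and |t² − 4| ≤ 5|t − 2| < 5·(eps/5) = eps.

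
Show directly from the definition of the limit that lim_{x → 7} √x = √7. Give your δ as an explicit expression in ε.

Suppose ε > 0. We want δ > 0 such that 0 < |x − 7| < δ implies |√x − √7| < ε.
Rationalise: √x − √7 = (x − 7)/(√x + √7), so |√x − √7| = |x − 7|/(√x + √7).
Restrict δ ≤ 7 so that |x − 7| < 7 forces x > 0, and then √x + √7 > √7.
Hence |√x − √7| < |x − 7|/√7, which is < ε once |x − 7| < √7·ε.
Take δ = min(7, √7·ε). If 0 < |x − 7| < δ then x > 0 and |√x − √7| < |x − 7|/√7 < ε.

δ = min(7, √7·ε)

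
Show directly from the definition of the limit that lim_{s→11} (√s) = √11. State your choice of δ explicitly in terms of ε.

δ = min(11, √11·ε)

Suppose ε > 0. We want δ > 0 such that 0 < |s − 11| < δ implies |√s − √11| < ε.
Multiplying by the conjugate, |√s − √11| = |s − 11|/(√s + √11).
Restrict δ ≤ 11 so that |s − 11| < 11 forces s > 0, and then √s + √11 > √11.
Hence |√s − √11| < |s − 11|/√11, which is < ε once |s − 11| < √11·ε.
Take δ = min(11, √11·ε). If 0 < |s − 11| < δ then s > 0 and |√s − √11| < |s − 11|/√11 < ε.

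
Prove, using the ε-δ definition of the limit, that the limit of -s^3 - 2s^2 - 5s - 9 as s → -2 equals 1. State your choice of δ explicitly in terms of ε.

δ = min(2, ε/21)

Suppose ε > 0. We want δ > 0 such that 0 < |s + 2| < δ implies |(-s^3 - 2s^2 - 5s - 9) − 1| < ε.
(-s^3 - 2s^2 - 5s - 9) − 1 = -s^3 - 2s^2 - 5s - 10 = (s + 2)(-s^2 - 5).
So |(-s^3 - 2s^2 - 5s - 9) − 1| = |s + 2|·|-s^2 - 5|.
Assume first that |s + 2| < 2, so |s| < 4. Then |-s^2 - 5| ≤ 4^2 + 5 = 21.
Hence |(-s^3 - 2s^2 - 5s - 9) − 1| ≤ 21|s + 2| < ε provided |s + 2| < ε/21.
Take δ = min(2, ε/21). Then 0 < |s + 2| < δ gives both |s + 2| < 2 and |s + 2| < ε/21, so |(-s^3 - 2s^2 - 5s - 9) − 1| < ε.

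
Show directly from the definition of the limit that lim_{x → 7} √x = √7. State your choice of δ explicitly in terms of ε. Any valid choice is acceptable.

δ = min(7, √7·ε)

Let ε > 0 be given. We want δ > 0 such that 0 < |x − 7| < δ implies |√x − √7| < ε.
Rationalise: √x − √7 = (x − 7)/(√x + √7), so |√x − √7| = |x − 7|/(√x + √7).
Restrict δ ≤ 7 so that |x − 7| < 7 forces x > 0, and then √x + √7 > √7.
Hence |√x − √7| < |x − 7|/√7, which is < ε once |x − 7| < √7·ε.
Take δ = min(7, √7·ε). If 0 < |x − 7| < δ then x > 0 and |√x − √7| < |x − 7|/√7 < ε.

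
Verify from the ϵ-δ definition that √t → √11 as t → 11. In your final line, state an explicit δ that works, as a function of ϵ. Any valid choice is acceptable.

Fix ϵ > 0. We want δ > 0 such that 0 < |t − 11| < δ implies |√t − √11| < ϵ.
Multiplying by the conjugate, |√t − √11| = |t − 11|/(√t + √11).
Restrict δ ≤ 11 so that |t − 11| < 11 forces t > 0, and then √t + √11 > √11.
Hence |√t − √11| < |t − 11|/√11, which is < ϵ once |t − 11| < √11·ϵ.
Take δ = min(11, √11·ϵ). If 0 < |t − 11| < δ then t > 0 and |√t − √11| < |t − 11|/√11 < ϵ.

δ = min(11, √11·ϵ)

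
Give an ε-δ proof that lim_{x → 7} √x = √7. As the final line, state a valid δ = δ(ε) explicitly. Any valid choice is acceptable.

Let ε > 0 be given. We want δ > 0 such that 0 < |x − 7| < δ implies |√x − √7| < ε.
Rationalise: √x − √7 = (x − 7)/(√x + √7), so |√x − √7| = |x − 7|/(√x + √7).
Restrict δ ≤ 7 so that |x − 7| < 7 forces x > 0, and then √x + √7 > √7.
Hence |√x − √7| < |x − 7|/√7, which is < ε once |x − 7| < √7·ε.
Take δ = min(7, √7·ε). If 0 < |x − 7| < δ then x > 0 and |√x − √7| < |x − 7|/√7 < ε.

δ = min(7, √7·ε)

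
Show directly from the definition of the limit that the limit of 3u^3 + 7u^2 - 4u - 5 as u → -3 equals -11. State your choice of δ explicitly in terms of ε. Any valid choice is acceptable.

δ = min(1, ε/58)

Suppose ε > 0. We want δ > 0 such that 0 < |u + 3| < δ implies |(3u^3 + 7u^2 - 4u - 5) + 11| < ε.
(3u^3 + 7u^2 - 4u - 5) + 11 = 3u^3 + 7u^2 - 4u + 6 = (u + 3)(3u^2 - 2u + 2).
So |(3u^3 + 7u^2 - 4u - 5) + 11| = |u + 3|·|3u^2 - 2u + 2|.
Assume first that |u + 3| < 1, so |u| < 4. Then |3u^2 - 2u + 2| ≤ 3·4^2 + 2·4 + 2 = 58.
Hence |(3u^3 + 7u^2 - 4u - 5) + 11| ≤ 58|u + 3| < ε provided |u + 3| < ε/58.
Choosing δ = min(1, ε/58) ensures both conditions, hence |(3u^3 + 7u^2 - 4u - 5) + 11| < ε.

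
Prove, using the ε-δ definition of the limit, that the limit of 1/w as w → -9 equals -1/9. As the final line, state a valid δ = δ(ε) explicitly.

δ = min(9/2, (81/2)ε)

Let ε > 0. We seek δ > 0 such that 0 < |w + 9| < δ implies |1/w + 1/9| < ε.
|1/w + 1/9| = |-9 − w|/(9·|w|) = |w + 9|/(9|w|).
Require δ ≤ 9/2 so that |w| > 9 − 9/2 = 9/2, hence 9|w| > 81/2.
Then |1/w + 1/9| < |w + 9|/(81/2), which is < ε when |w + 9| < (81/2)ε.
Take δ = min(9/2, (81/2)ε). Then 0 < |w + 9| < δ gives both |w + 9| < 9/2 and |w + 9| < (81/2)ε, so |1/w + 1/9| < ε.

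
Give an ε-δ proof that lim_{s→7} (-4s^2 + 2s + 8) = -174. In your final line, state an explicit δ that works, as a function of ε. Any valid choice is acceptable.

δ = min(1, ε/58)

Suppose ε > 0. We want δ > 0 such that 0 < |s − 7| < δ implies |(-4s^2 + 2s + 8) + 174| < ε.
(-4s^2 + 2s + 8) + 174 = -4s^2 + 2s + 182 = (s − 7)(-4s - 26).
So |(-4s^2 + 2s + 8) + 174| = |s − 7|·|-4s - 26|.
Require δ ≤ 1. Then |s − 7| < 1 gives |s| < 8, and by the triangle inequality |-4s - 26| ≤ 4·8 + 26 = 58.
Hence |(-4s^2 + 2s + 8) + 174| ≤ 58|s − 7| < ε provided |s − 7| < ε/58.
Take δ = min(1, ε/58). Then 0 < |s − 7| < δ gives both |s − 7| < 1 and |s − 7| < ε/58, so |(-4s^2 + 2s + 8) + 174| < ε.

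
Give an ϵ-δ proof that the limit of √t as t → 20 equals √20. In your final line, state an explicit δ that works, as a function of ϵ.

Fix ϵ > 0. We want δ > 0 such that 0 < |t − 20| < δ implies |√t − √20| < ϵ.
Rationalise: √t − √20 = (t − 20)/(√t + √20), so |√t − √20| = |t − 20|/(√t + √20).
Restrict δ ≤ 20 so that |t − 20| < 20 forces t > 0, and then √t + √20 > √20.
Hence |√t − √20| < |t − 20|/√20, which is < ϵ once |t − 20| < √20·ϵ.
Take δ = min(20, √20·ϵ). If 0 < |t − 20| < δ then t > 0 and |√t − √20| < |t − 20|/√20 < ϵ.

δ = min(20, √20·ϵ)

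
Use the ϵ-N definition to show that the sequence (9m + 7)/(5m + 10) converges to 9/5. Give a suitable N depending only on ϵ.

N = (11/5)/ϵ

Suppose ϵ > 0. For m ≥ 1, |(9m + 7)/(5m + 10) − (9/5)| = |-55|/(5(5m + 10)) = 55/(5(5m + 10)).
Since 5m + 10 ≥ 5m for m ≥ 1, this is ≤ 55/(5·5m) = (11/5)/m.
So |(9m + 7)/(5m + 10) − (9/5)| < ϵ whenever m > (11/5)/ϵ.
Take N = (11/5)/ϵ. If m > N then |(9m + 7)/(5m + 10) − (9/5)| ≤ (11/5)/m < ϵ.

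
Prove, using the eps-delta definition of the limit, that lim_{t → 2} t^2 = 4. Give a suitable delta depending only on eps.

delta = min(1, eps/5)

Fix eps > 0. We seek delta > 0 with 0 < |t − 2| < delta ⇒ |t^2 − 4| < eps.
Factor: t^2 − 4 = (t − 2)(t + 2), so |t^2 − 4| = |t − 2|·|t + 2|.
Restrict delta ≤ 1. Then |t − 2| < 1 gives |t| < 3, so by the triangle inequality |t + 2| ≤ 3 + 2 = 5.
Hence |t^2 − 4| ≤ 5|t − 2|, which is < eps once |t − 2| < eps/5.
Take delta = min(1, eps/5). If 0 < |t − 2| < delta then both bounds hold and |t^2 − 4| ≤ 5|t − 2| < 5·(eps/5) = eps.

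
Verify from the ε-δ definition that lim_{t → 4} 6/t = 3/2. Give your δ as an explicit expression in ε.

Let ε > 0 be given. We seek δ > 0 such that 0 < |t − 4| < δ implies |6/t − (3/2)| < ε.
|6/t − (3/2)| = 6·|4 − t|/(4·|t|) = 6|t − 4|/(4|t|).
Restrict δ ≤ 2. Then |t − 4| < 2 gives |t| > 2, so 4|t| > 8.
Then |6/t − (3/2)| < 6|t − 4|/8, which is < ε when |t − 4| < (4/3)ε.
Take δ = min(2, (4/3)ε). Then 0 < |t − 4| < δ gives both |t − 4| < 2 and |t − 4| < (4/3)ε, so |6/t − (3/2)| < ε.

δ = min(2, (4/3)ε)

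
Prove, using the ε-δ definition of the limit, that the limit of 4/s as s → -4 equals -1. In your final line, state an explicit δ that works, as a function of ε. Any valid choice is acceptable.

Suppose ε > 0. We seek δ > 0 such that 0 < |s + 4| < δ implies |4/s + 1| < ε.
|4/s + 1| = 4·|-4 − s|/(4·|s|) = 4|s + 4|/(4|s|).
Restrict δ ≤ 2. Then |s + 4| < 2 gives |s| > 2, so 4|s| > 8.
Then |4/s + 1| < 4|s + 4|/8, which is < ε when |s + 4| < 2ε.
Take δ = min(2, 2ε). Then 0 < |s + 4| < δ gives both |s + 4| < 2 and |s + 4| < 2ε, so |4/s + 1| < ε.

δ = min(2, 2ε)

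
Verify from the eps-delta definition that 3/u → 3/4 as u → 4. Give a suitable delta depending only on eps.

Let eps > 0 be given. We seek delta > 0 such that 0 < |u − 4| < delta implies |3/u − (3/4)| < eps.
|3/u − (3/4)| = 3·|4 − u|/(4·|u|) = 3|u − 4|/(4|u|).
Require delta ≤ 2 so that |u| > 4 − 2 = 2, hence 4|u| > 8.
Then |3/u − (3/4)| < 3|u − 4|/8, which is < eps when |u − 4| < (8/3)eps.
Take delta = min(2, (8/3)eps). Then 0 < |u − 4| < delta gives both |u − 4| < 2 and |u − 4| < (8/3)eps, so |3/u − (3/4)| < eps.

delta = min(2, (8/3)eps)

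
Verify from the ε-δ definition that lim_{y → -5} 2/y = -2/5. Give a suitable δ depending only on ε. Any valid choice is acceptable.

δ = min(5/2, (25/4)ε)

Suppose ε > 0. We seek δ > 0 such that 0 < |y + 5| < δ implies |2/y + 2/5| < ε.
|2/y + 2/5| = 2·|-5 − y|/(5·|y|) = 2|y + 5|/(5|y|).
Restrict δ ≤ 5/2. Then |y + 5| < 5/2 gives |y| > 5/2, so 5|y| > 25/2.
Then |2/y + 2/5| < 2|y + 5|/(25/2), which is < ε when |y + 5| < (25/4)ε.
Take δ = min(5/2, (25/4)ε). Then 0 < |y + 5| < δ gives both |y + 5| < 5/2 and |y + 5| < (25/4)ε, so |2/y + 2/5| < ε.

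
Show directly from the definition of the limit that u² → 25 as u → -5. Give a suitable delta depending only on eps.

Let eps > 0. We seek delta > 0 with 0 < |u + 5| < delta ⇒ |u² − 25| < eps.
Factor: u² − 25 = (u + 5)(u - 5), so |u² − 25| = |u + 5|·|u - 5|.
Restrict delta ≤ 1. Then |u + 5| < 1 gives |u| < 6, so by the triangle inequality |u - 5| ≤ 6 + 5 = 11.
Hence |u² − 25| ≤ 11|u + 5|, which is < eps once |u + 5| < eps/11.
Take delta = min(1, eps/11). If 0 < |u + 5| < delta then both bounds hold and |u² − 25| ≤ 11|u + 5| < 11·(eps/11) = eps.

delta = min(1, eps/11)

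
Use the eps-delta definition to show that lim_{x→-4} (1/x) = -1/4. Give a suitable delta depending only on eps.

delta = min(2, 8eps)

Fix eps > 0. We seek delta > 0 such that 0 < |x + 4| < delta implies |1/x + 1/4| < eps.
|1/x + 1/4| = |-4 − x|/(4·|x|) = |x + 4|/(4|x|).
Require delta ≤ 2 so that |x| > 4 − 2 = 2, hence 4|x| > 8.
Then |1/x + 1/4| < |x + 4|/8, which is < eps when |x + 4| < 8eps.
Take delta = min(2, 8eps). Then 0 < |x + 4| < delta gives both |x + 4| < 2 and |x + 4| < 8eps, so |1/x + 1/4| < eps.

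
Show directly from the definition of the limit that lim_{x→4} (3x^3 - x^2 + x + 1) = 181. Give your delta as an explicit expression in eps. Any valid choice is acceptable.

delta = min(1, eps/175)

Fix eps > 0. We want delta > 0 such that 0 < |x − 4| < delta implies |(3x^3 - x^2 + x + 1) − 181| < eps.
(3x^3 - x^2 + x + 1) − 181 = 3x^3 - x^2 + x - 180 = (x − 4)(3x^2 + 11x + 45).
So |(3x^3 - x^2 + x + 1) − 181| = |x − 4|·|3x^2 + 11x + 45|.
Require delta ≤ 1. Then |x − 4| < 1 gives |x| < 5, and by the triangle inequality |3x^2 + 11x + 45| ≤ 3·5^2 + 11·5 + 45 = 175.
Hence |(3x^3 - x^2 + x + 1) − 181| ≤ 175|x − 4| < eps provided |x − 4| < eps/175.
Take delta = min(1, eps/175). Then 0 < |x − 4| < delta gives both |x − 4| < 1 and |x − 4| < eps/175, so |(3x^3 - x^2 + x + 1) − 181| < eps.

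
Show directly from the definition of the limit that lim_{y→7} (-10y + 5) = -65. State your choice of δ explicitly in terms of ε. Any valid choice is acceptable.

Let ε > 0. We need δ > 0 so that 0 < |y − 7| < δ implies |(-10y + 5) + 65| < ε.
Since (-10y + 5) + 65 = -10(y − 7), we have |(-10y + 5) + 65| = 10|y − 7|.
Thus it suffices that |y − 7| < ε/10.
Choosing δ = ε/10 gives |(-10y + 5) + 65| = 10|y − 7| < ε whenever |y − 7| < δ.

δ = ε/10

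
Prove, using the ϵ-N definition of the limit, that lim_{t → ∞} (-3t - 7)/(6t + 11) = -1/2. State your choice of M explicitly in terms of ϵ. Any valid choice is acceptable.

Fix ϵ > 0. We seek M > 0 such that t > M implies |(-3t - 7)/(6t + 11) + 1/2| < ϵ.
(-3t - 7)/(6t + 11) + 1/2 = (6(-3t - 7) − (-3)(6t + 11)) / (6(6t + 11)) = -9/(6(6t + 11)).
For t > 0 we have 6t + 11 > 6t, so |(-3t - 7)/(6t + 11) + 1/2| = 9/(6(6t + 11)) < 9/(6·6t) = (1/4)/t.
Thus |(-3t - 7)/(6t + 11) + 1/2| < ϵ whenever t > (1/4)/ϵ.
Take M = (1/4)/ϵ. If t > M then |(-3t - 7)/(6t + 11) + 1/2| < (1/4)/t < ϵ.

M = (1/4)/ϵ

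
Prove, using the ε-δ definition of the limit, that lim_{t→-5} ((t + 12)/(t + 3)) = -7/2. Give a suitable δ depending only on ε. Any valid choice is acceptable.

Let ε > 0 be given. We want δ > 0 with 0 < |t + 5| < δ ⇒ |(t + 12)/(t + 3) + 7/2| < ε.
Combining over a common denominator, (t + 12)/(t + 3) + 7/2 = [(t + 12)·(-2) − 7·(t + 3)] / [(-2)·(t + 3)] = -9(t + 5) / ((-2)(t + 3)).
So |(t + 12)/(t + 3) + 7/2| = 9|t + 5| / (2·|t + 3|).
Restrict δ ≤ 1. Then |t + 5| < 1 gives |t + 3| = |(t + 5) + (-2)| ≥ 2 − 1 = 1.
Hence |(t + 12)/(t + 3) + 7/2| < 9|t + 5|/(2·1) = (9/2)|t + 5|, which is < ε once |t + 5| < (2/9)ε.
Take δ = min(1, (2/9)ε). Then 0 < |t + 5| < δ forces both bounds, so |(t + 12)/(t + 3) + 7/2| < ε.

δ = min(1, (2/9)ε)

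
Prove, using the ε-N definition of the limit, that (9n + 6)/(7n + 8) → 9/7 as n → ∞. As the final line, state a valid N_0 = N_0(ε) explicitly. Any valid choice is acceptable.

N_0 = (30/49)/ε

Let ε > 0 be given. For n ≥ 1, |(9n + 6)/(7n + 8) − (9/7)| = |-30|/(7(7n + 8)) = 30/(7(7n + 8)).
Since 7n + 8 ≥ 7n for n ≥ 1, this is ≤ 30/(7·7n) = (30/49)/n.
So |(9n + 6)/(7n + 8) − (9/7)| < ε whenever n > (30/49)/ε.
Take N_0 = (30/49)/ε. If n > N_0 then |(9n + 6)/(7n + 8) − (9/7)| ≤ (30/49)/n < ε.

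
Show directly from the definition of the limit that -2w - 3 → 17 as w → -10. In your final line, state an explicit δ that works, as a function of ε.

Suppose ε > 0. We need δ > 0 so that 0 < |w + 10| < δ implies |(-2w - 3) − 17| < ε.
Since (-2w - 3) − 17 = -2(w + 10), we have |(-2w - 3) − 17| = 2|w + 10|.
Thus it suffices that |w + 10| < ε/2.
Take δ = ε/2. If 0 < |w + 10| < δ then |(-2w - 3) − 17| = 2|w + 10| < 2·(ε/2) = ε.

δ = ε/2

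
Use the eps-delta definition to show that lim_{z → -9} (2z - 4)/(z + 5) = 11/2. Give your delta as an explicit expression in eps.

delta = min(2, (4/7)eps)

Fix eps > 0. We want delta > 0 with 0 < |z + 9| < delta ⇒ |(2z - 4)/(z + 5) − (11/2)| < eps.
Combining over a common denominator, (2z - 4)/(z + 5) − (11/2) = [(2z - 4)·(-4) − (-22)·(z + 5)] / [(-4)·(z + 5)] = 14(z + 9) / ((-4)(z + 5)).
So |(2z - 4)/(z + 5) − (11/2)| = 14|z + 9| / (4·|z + 5|).
Require delta ≤ 2, so |z + 5| ≥ |-4| − |z + 9| > 4 − 2 = 2.
Hence |(2z - 4)/(z + 5) − (11/2)| < 14|z + 9|/(4·2) = (7/4)|z + 9|, which is < eps once |z + 9| < (4/7)eps.
Take delta = min(2, (4/7)eps). Then 0 < |z + 9| < delta forces both bounds, so |(2z - 4)/(z + 5) − (11/2)| < eps.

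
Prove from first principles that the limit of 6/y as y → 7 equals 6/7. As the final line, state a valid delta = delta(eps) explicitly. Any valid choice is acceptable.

delta = min(7/2, (49/12)eps)

Suppose eps > 0. We seek delta > 0 such that 0 < |y − 7| < delta implies |6/y − (6/7)| < eps.
|6/y − (6/7)| = 6·|7 − y|/(7·|y|) = 6|y − 7|/(7|y|).
Restrict delta ≤ 7/2. Then |y − 7| < 7/2 gives |y| > 7/2, so 7|y| > 49/2.
Then |6/y − (6/7)| < 6|y − 7|/(49/2), which is < eps when |y − 7| < (49/12)eps.
Take delta = min(7/2, (49/12)eps). Then 0 < |y − 7| < delta gives both |y − 7| < 7/2 and |y − 7| < (49/12)eps, so |6/y − (6/7)| < eps.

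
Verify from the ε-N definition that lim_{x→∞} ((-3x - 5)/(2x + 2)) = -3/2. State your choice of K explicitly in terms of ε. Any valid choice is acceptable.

K = 1/ε

Let ε > 0 be given. We seek K > 0 such that x > K implies |(-3x - 5)/(2x + 2) + 3/2| < ε.
(-3x - 5)/(2x + 2) + 3/2 = (2(-3x - 5) − (-3)(2x + 2)) / (2(2x + 2)) = -4/(2(2x + 2)).
For x > 0 we have 2x + 2 > 2x, so |(-3x - 5)/(2x + 2) + 3/2| = 4/(2(2x + 2)) < 4/(2·2x) = 1/x.
Thus |(-3x - 5)/(2x + 2) + 3/2| < ε whenever x > 1/ε.
Take K = 1/ε. If x > K then |(-3x - 5)/(2x + 2) + 3/2| < 1/x < ε.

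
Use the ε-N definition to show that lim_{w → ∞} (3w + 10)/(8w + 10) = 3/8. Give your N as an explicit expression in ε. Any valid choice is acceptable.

Let ε > 0 be given. We seek N > 0 such that w > N implies |(3w + 10)/(8w + 10) − (3/8)| < ε.
(3w + 10)/(8w + 10) − (3/8) = (8(3w + 10) − 3(8w + 10)) / (8(8w + 10)) = 50/(8(8w + 10)).
For w > 0 we have 8w + 10 > 8w, so |(3w + 10)/(8w + 10) − (3/8)| = 50/(8(8w + 10)) < 50/(8·8w) = (25/32)/w.
Thus |(3w + 10)/(8w + 10) − (3/8)| < ε whenever w > (25/32)/ε.
Take N = (25/32)/ε. If w > N then |(3w + 10)/(8w + 10) − (3/8)| < (25/32)/w < ε.

N = (25/32)/ε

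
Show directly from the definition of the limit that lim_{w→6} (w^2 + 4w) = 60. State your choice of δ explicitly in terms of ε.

Fix ε > 0. We want δ > 0 such that 0 < |w − 6| < δ implies |(w^2 + 4w) − 60| < ε.
(w^2 + 4w) − 60 = w^2 + 4w - 60 = (w − 6)(w + 10).
So |(w^2 + 4w) − 60| = |w − 6|·|w + 10|.
Require δ ≤ 1. Then |w − 6| < 1 gives |w| < 7, and by the triangle inequality |w + 10| ≤ 7 + 10 = 17.
Hence |(w^2 + 4w) − 60| ≤ 17|w − 6| < ε provided |w − 6| < ε/17.
Choosing δ = min(1, ε/17) ensures both conditions, hence |(w^2 + 4w) − 60| < ε.

δ = min(1, ε/17)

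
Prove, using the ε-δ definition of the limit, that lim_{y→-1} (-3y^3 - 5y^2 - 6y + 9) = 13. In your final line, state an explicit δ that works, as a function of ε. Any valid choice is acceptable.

δ = min(1, ε/20)

Let ε > 0 be given. We want δ > 0 such that 0 < |y + 1| < δ implies |(-3y^3 - 5y^2 - 6y + 9) − 13| < ε.
(-3y^3 - 5y^2 - 6y + 9) − 13 = -3y^3 - 5y^2 - 6y - 4 = (y + 1)(-3y^2 - 2y - 4).
So |(-3y^3 - 5y^2 - 6y + 9) − 13| = |y + 1|·|-3y^2 - 2y - 4|.
Assume first that |y + 1| < 1, so |y| < 2. Then |-3y^2 - 2y - 4| ≤ 3·2^2 + 2·2 + 4 = 20.
Hence |(-3y^3 - 5y^2 - 6y + 9) − 13| ≤ 20|y + 1| < ε provided |y + 1| < ε/20.
Take δ = min(1, ε/20). Then 0 < |y + 1| < δ gives both |y + 1| < 1 and |y + 1| < ε/20, so |(-3y^3 - 5y^2 - 6y + 9) − 13| < ε.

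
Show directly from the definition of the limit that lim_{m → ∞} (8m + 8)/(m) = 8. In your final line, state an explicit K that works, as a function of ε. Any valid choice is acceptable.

K = 8/ε

Fix ε > 0. For m ≥ 1, |(8m + 8)/(m) − 8| = |8|/((m)) = 8/((m)).
Since m ≥ m for m ≥ 1, this is ≤ 8/(m) = 8/m.
So |(8m + 8)/(m) − 8| < ε whenever m > 8/ε.
Take K = 8/ε. If m > K then |(8m + 8)/(m) − 8| ≤ 8/m < ε.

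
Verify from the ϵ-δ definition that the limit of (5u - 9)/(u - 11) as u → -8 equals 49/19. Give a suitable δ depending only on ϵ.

Fix ϵ > 0. We want δ > 0 with 0 < |u + 8| < δ ⇒ |(5u - 9)/(u - 11) − (49/19)| < ϵ.
Combining over a common denominator, (5u - 9)/(u - 11) − (49/19) = [(5u - 9)·(-19) − (-49)·(u - 11)] / [(-19)·(u - 11)] = -46(u + 8) / ((-19)(u - 11)).
So |(5u - 9)/(u - 11) − (49/19)| = 46|u + 8| / (19·|u − 11|).
Require δ ≤ 19/2, so |u − 11| ≥ |-19| − |u + 8| > 19 − 19/2 = 19/2.
Hence |(5u - 9)/(u - 11) − (49/19)| < 46|u + 8|/(19·(19/2)) = (92/361)|u + 8|, which is < ϵ once |u + 8| < (361/92)ϵ.
Take δ = min(19/2, (361/92)ϵ). Then 0 < |u + 8| < δ forces both bounds, so |(5u - 9)/(u - 11) − (49/19)| < ϵ.

δ = min(19/2, (361/92)ϵ)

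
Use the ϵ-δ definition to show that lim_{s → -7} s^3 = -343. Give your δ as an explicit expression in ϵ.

δ = min(1, ϵ/169)

Let ϵ > 0. We seek δ > 0 with 0 < |s + 7| < δ ⇒ |s^3 + 343| < ϵ.
Factor: s^3 + 343 = (s + 7)(s^2 - 7s + 49), so |s^3 + 343| = |s + 7|·|s^2 - 7s + 49|.
Restrict δ ≤ 1. Then |s + 7| < 1 gives |s| < 8, so by the triangle inequality |s^2 - 7s + 49| ≤ 8^2 + 7·8 + 49 = 169.
Hence |s^3 + 343| ≤ 169|s + 7|, which is < ϵ once |s + 7| < ϵ/169.
Take δ = min(1, ϵ/169). If 0 < |s + 7| < δ then both bounds hold and |s^3 + 343| ≤ 169|s + 7| < 169·(ϵ/169) = ϵ.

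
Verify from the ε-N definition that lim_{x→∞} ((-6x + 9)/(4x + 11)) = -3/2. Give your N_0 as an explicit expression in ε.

N_0 = (51/8)/ε

Let ε > 0 be given. We seek N_0 > 0 such that x > N_0 implies |(-6x + 9)/(4x + 11) + 3/2| < ε.
(-6x + 9)/(4x + 11) + 3/2 = (4(-6x + 9) − (-6)(4x + 11)) / (4(4x + 11)) = 102/(4(4x + 11)).
For x > 0 we have 4x + 11 > 4x, so |(-6x + 9)/(4x + 11) + 3/2| = 102/(4(4x + 11)) < 102/(4·4x) = (51/8)/x.
Thus |(-6x + 9)/(4x + 11) + 3/2| < ε whenever x > (51/8)/ε.
Take N_0 = (51/8)/ε. If x > N_0 then |(-6x + 9)/(4x + 11) + 3/2| < (51/8)/x < ε.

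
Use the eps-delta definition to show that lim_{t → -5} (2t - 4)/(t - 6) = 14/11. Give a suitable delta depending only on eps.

delta = min(11/2, (121/16)eps)

Suppose eps > 0. We want delta > 0 with 0 < |t + 5| < delta ⇒ |(2t - 4)/(t - 6) − (14/11)| < eps.
Combining over a common denominator, (2t - 4)/(t - 6) − (14/11) = [(2t - 4)·(-11) − (-14)·(t - 6)] / [(-11)·(t - 6)] = -8(t + 5) / ((-11)(t - 6)).
So |(2t - 4)/(t - 6) − (14/11)| = 8|t + 5| / (11·|t − 6|).
Require delta ≤ 11/2, so |t − 6| ≥ |-11| − |t + 5| > 11 − 11/2 = 11/2.
Hence |(2t - 4)/(t - 6) − (14/11)| < 8|t + 5|/(11·(11/2)) = (16/121)|t + 5|, which is < eps once |t + 5| < (121/16)eps.
Take delta = min(11/2, (121/16)eps). Then 0 < |t + 5| < delta forces both bounds, so |(2t - 4)/(t - 6) − (14/11)| < eps.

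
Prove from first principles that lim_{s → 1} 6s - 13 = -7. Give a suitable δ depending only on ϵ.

Let ϵ > 0. We need δ > 0 so that 0 < |s − 1| < δ implies |(6s - 13) + 7| < ϵ.
Since (6s - 13) + 7 = 6(s − 1), we have |(6s - 13) + 7| = 6|s − 1|.
So 6|s − 1| < ϵ exactly when |s − 1| < ϵ/6.
Choosing δ = ϵ/6 gives |(6s - 13) + 7| = 6|s − 1| < ϵ whenever |s − 1| < δ.

δ = ϵ/6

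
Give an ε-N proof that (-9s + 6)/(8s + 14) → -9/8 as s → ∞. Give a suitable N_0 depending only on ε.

Fix ε > 0. We seek N_0 > 0 such that s > N_0 implies |(-9s + 6)/(8s + 14) + 9/8| < ε.
(-9s + 6)/(8s + 14) + 9/8 = (8(-9s + 6) − (-9)(8s + 14)) / (8(8s + 14)) = 174/(8(8s + 14)).
For s > 0 we have 8s + 14 > 8s, so |(-9s + 6)/(8s + 14) + 9/8| = 174/(8(8s + 14)) < 174/(8·8s) = (87/32)/s.
Thus |(-9s + 6)/(8s + 14) + 9/8| < ε whenever s > (87/32)/ε.
Take N_0 = (87/32)/ε. If s > N_0 then |(-9s + 6)/(8s + 14) + 9/8| < (87/32)/s < ε.

N_0 = (87/32)/ε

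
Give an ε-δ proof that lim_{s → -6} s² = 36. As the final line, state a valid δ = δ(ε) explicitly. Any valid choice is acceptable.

Let ε > 0 be given. We seek δ > 0 with 0 < |s + 6| < δ ⇒ |s² − 36| < ε.
Factor: s² − 36 = (s + 6)(s - 6), so |s² − 36| = |s + 6|·|s - 6|.
Impose δ ≤ 2 so that |s| < 8; then |s - 6| ≤ 14.
Hence |s² − 36| ≤ 14|s + 6|, which is < ε once |s + 6| < ε/14.
Take δ = min(2, ε/14). If 0 < |s + 6| < δ then both bounds hold and |s² − 36| ≤ 14|s + 6| < 14·(ε/14) = ε.

δ = min(2, ε/14)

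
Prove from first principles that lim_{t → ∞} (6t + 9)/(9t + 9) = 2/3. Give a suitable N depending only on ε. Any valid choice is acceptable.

N = (1/3)/ε

Suppose ε > 0. We seek N > 0 such that t > N implies |(6t + 9)/(9t + 9) − (2/3)| < ε.
(6t + 9)/(9t + 9) − (2/3) = (9(6t + 9) − 6(9t + 9)) / (9(9t + 9)) = 27/(9(9t + 9)).
For t > 0 we have 9t + 9 > 9t, so |(6t + 9)/(9t + 9) − (2/3)| = 27/(9(9t + 9)) < 27/(9·9t) = (1/3)/t.
Thus |(6t + 9)/(9t + 9) − (2/3)| < ε whenever t > (1/3)/ε.
Take N = (1/3)/ε. If t > N then |(6t + 9)/(9t + 9) − (2/3)| < (1/3)/t < ε.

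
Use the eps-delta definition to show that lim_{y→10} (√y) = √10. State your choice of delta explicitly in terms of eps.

delta = min(10, √10·eps)

Suppose eps > 0. We want delta > 0 such that 0 < |y − 10| < delta implies |√y − √10| < eps.
Rationalise: √y − √10 = (y − 10)/(√y + √10), so |√y − √10| = |y − 10|/(√y + √10).
Restrict delta ≤ 10 so that |y − 10| < 10 forces y > 0, and then √y + √10 > √10.
Hence |√y − √10| < |y − 10|/√10, which is < eps once |y − 10| < √10·eps.
Take delta = min(10, √10·eps). If 0 < |y − 10| < delta then y > 0 and |√y − √10| < |y − 10|/√10 < eps.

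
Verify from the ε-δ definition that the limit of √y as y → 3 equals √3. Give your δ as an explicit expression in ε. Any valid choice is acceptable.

Fix ε > 0. We want δ > 0 such that 0 < |y − 3| < δ implies |√y − √3| < ε.
Multiplying by the conjugate, |√y − √3| = |y − 3|/(√y + √3).
Restrict δ ≤ 3 so that |y − 3| < 3 forces y > 0, and then √y + √3 > √3.
Hence |√y − √3| < |y − 3|/√3, which is < ε once |y − 3| < √3·ε.
Take δ = min(3, √3·ε). If 0 < |y − 3| < δ then y > 0 and |√y − √3| < |y − 3|/√3 < ε.

δ = min(3, √3·ε)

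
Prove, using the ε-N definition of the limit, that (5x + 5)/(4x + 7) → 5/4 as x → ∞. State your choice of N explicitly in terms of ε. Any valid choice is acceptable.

N = (15/16)/ε

Suppose ε > 0. We seek N > 0 such that x > N implies |(5x + 5)/(4x + 7) − (5/4)| < ε.
(5x + 5)/(4x + 7) − (5/4) = (4(5x + 5) − 5(4x + 7)) / (4(4x + 7)) = -15/(4(4x + 7)).
For x > 0 we have 4x + 7 > 4x, so |(5x + 5)/(4x + 7) − (5/4)| = 15/(4(4x + 7)) < 15/(4·4x) = (15/16)/x.
Thus |(5x + 5)/(4x + 7) − (5/4)| < ε whenever x > (15/16)/ε.
Take N = (15/16)/ε. If x > N then |(5x + 5)/(4x + 7) − (5/4)| < (15/16)/x < ε.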